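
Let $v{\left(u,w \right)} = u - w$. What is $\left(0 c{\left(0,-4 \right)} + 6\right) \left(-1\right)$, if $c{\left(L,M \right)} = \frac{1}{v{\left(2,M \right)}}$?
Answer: $-6$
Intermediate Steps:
$c{\left(L,M \right)} = \frac{1}{2 - M}$
$\left(0 c{\left(0,-4 \right)} + 6\right) \left(-1\right) = \left(0 \left(- \frac{1}{-2 - 4}\right) + 6\right) \left(-1\right) = \left(0 \left(- \frac{1}{-6}\right) + 6\right) \left(-1\right) = \left(0 \left(\left(-1\right) \left(- \frac{1}{6}\right)\right) + 6\right) \left(-1\right) = \left(0 \cdot \frac{1}{6} + 6\right) \left(-1\right) = \left(0 + 6\right) \left(-1\right) = 6 \left(-1\right) = -6$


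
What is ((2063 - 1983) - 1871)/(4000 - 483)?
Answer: -1791/3517 ≈ -0.50924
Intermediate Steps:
((2063 - 1983) - 1871)/(4000 - 483) = (80 - 1871)/3517 = -1791*1/3517 = -1791/3517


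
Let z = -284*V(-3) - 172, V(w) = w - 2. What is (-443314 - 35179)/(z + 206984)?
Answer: -478493/208232 ≈ -2.2979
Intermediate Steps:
V(w) = -2 + w
z = 1248 (z = -284*(-2 - 3) - 172 = -284*(-5) - 172 = 1420 - 172 = 1248)
(-443314 - 35179)/(z + 206984) = (-443314 - 35179)/(1248 + 206984) = -478493/208232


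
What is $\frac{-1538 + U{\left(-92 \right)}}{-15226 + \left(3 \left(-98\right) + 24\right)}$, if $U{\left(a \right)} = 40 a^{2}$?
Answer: $- \frac{168511}{7748} \approx -21.749$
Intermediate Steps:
$\frac{-1538 + U{\left(-92 \right)}}{-15226 + \left(3 \left(-98\right) + 24\right)} = \frac{-1538 + 40 \left(-92\right)^{2}}{-15226 + \left(3 \left(-98\right) + 24\right)} = \frac{-1538 + 40 \cdot 8464}{-15226 + \left(-294 + 24\right)} = \frac{-1538 + 338560}{-15226 - 270} = \frac{337022}{-15496} = 337022 \left(- \frac{1}{15496}\right) = - \frac{168511}{7748}$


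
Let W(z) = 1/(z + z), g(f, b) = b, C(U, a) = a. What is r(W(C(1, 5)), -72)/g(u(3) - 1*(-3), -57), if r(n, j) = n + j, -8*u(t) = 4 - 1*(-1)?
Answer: 719/570 ≈ 1.2614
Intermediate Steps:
u(t) = -5/8 (u(t) = -(4 - 1*(-1))/8 = -(4 + 1)/8 = -1/8*5 = -5/8)
W(z) = 1/(2*z)
r(n, j) = j + n
r(W(C(1, 5)), -72)/g(u(3) - 1*(-3), -57) = (-72 + (1/2)/5)/(-57) = (-72 + (1/2)*(1/5))*(-1/57) = (-72 + 1/10)*(-1/57) = -719/10*(-1/57) = 719/570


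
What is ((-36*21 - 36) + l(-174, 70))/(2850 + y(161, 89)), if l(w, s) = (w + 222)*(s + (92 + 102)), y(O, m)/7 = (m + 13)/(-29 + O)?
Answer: 261360/62819 ≈ 4.1605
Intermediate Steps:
y(O, m) = 7*(13 + m)/(-29 + O) (y(O, m) = 7*((m + 13)/(-29 + O)) = 7*((13 + m)/(-29 + O)) = 7*(13 + m)/(-29 + O))
l(w, s) = (194 + s)*(222 + w) (l(w, s) = (222 + w)*(s + 194) = (222 + w)*(194 + s) = (194 + s)*(222 + w))
((-36*21 - 36) + l(-174, 70))/(2850 + y(161, 89)) = ((-36*21 - 36) + (43068 + 194*(-174) + 222*70 + 70*(-174)))/(2850 + 7*(13 + 89)/(-29 + 161)) = ((-756 - 36) + (43068 - 33756 + 15540 - 12180))/(2850 + 7*102/132) = (-792 + 12672)/(2850 + 7*(1/132)*102) = 11880/(2850 + 119/22) = 11880/(62819/22) = 11880*(22/62819) = 261360/62819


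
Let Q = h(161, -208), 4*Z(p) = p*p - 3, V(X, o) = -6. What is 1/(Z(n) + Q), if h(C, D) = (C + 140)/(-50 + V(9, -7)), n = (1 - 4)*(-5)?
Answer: 8/401 ≈ 0.019950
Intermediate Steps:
n = 15 (n = -3*(-5) = 15)
h(C, D) = -5/2 - C/56 (h(C, D) = (C + 140)/(-50 - 6) = (140 + C)/(-56) = (140 + C)*(-1/56) = -5/2 - C/56)
Z(p) = -3/4 + p**2/4 (Z(p) = (p*p - 3)/4 = (p**2 - 3)/4 = (-3 + p**2)/4 = -3/4 + p**2/4)
Q = -43/8 (Q = -5/2 - 1/56*161 = -5/2 - 23/8 = -43/8 ≈ -5.3750)
1/(Z(n) + Q) = 1/((-3/4 + (1/4)*15**2) - 43/8) = 1/((-3/4 + (1/4)*225) - 43/8) = 1/((-3/4 + 225/4) - 43/8) = 1/(111/2 - 43/8) = 1/(401/8) = 8/401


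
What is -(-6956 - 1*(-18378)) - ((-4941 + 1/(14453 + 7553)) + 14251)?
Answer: -456228393/22006 ≈ -20732.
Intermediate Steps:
-(-6956 - 1*(-18378)) - ((-4941 + 1/(14453 + 7553)) + 14251) = -(-6956 + 18378) - ((-4941 + 1/22006) + 14251) = -1*11422 - ((-4941 + 1/22006) + 14251) = -11422 - (-108731645/22006 + 14251) = -11422 - 1*204875861/22006 = -11422 - 204875861/22006 = -456228393/22006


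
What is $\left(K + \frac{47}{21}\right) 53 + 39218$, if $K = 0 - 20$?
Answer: $\frac{803809}{21} \approx 38277.0$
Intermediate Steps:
$K = -20$ ($K = 0 - 20 = -20$)
$\left(K + \frac{47}{21}\right) 53 + 39218 = \left(-20 + \frac{47}{21}\right) 53 + 39218 = \left(- \frac{373}{21}\right) 53 + 39218 = - \frac{19769}{21} + 39218 = \frac{803809}{21}$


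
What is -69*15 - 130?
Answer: -1165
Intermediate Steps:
-69*15 - 130 = -1035 - 130 = -1165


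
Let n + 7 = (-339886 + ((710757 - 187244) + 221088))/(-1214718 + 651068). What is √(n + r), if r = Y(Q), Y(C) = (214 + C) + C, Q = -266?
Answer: I*√4139241896890/112730 ≈ 18.048*I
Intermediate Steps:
Y(C) = 214 + 2*C
r = -318 (r = 214 + 2*(-266) = 214 - 532 = -318)
n = -870053/112730 (n = -7 + (-339886 + ((710757 - 187244) + 221088))/(-1214718 + 651068) = -7 + (-339886 + (523513 + 221088))/(-563650) = -7 + (-339886 + 744601)*(-1/563650) = -7 + 404715*(-1/563650) = -7 - 80943/112730 = -870053/112730 ≈ -7.7180)
√(n + r) = √(-870053/112730 - 318) = √(-36718193/112730) = I*√4139241896890/112730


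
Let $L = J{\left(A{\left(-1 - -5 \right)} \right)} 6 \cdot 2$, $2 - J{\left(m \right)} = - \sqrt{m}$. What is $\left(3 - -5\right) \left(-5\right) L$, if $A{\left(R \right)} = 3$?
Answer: $-960 - 480 \sqrt{3} \approx -1791.4$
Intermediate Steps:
$J{\left(m \right)} = 2 + \sqrt{m}$ ($J{\left(m \right)} = 2 - - \sqrt{m} = 2 + \sqrt{m}$)
$L = 24 + 12 \sqrt{3}$ ($L = \left(2 + \sqrt{3}\right) 6 \cdot 2 = \left(12 + 6 \sqrt{3}\right) 2 = 24 + 12 \sqrt{3} \approx 44.785$)
$\left(3 - -5\right) \left(-5\right) L = \left(3 - -5\right) \left(-5\right) \left(24 + 12 \sqrt{3}\right) = \left(3 + 5\right) \left(-5\right) \left(24 + 12 \sqrt{3}\right) = 8 \left(-5\right) \left(24 + 12 \sqrt{3}\right) = - 40 \left(24 + 12 \sqrt{3}\right) = -960 - 480 \sqrt{3}$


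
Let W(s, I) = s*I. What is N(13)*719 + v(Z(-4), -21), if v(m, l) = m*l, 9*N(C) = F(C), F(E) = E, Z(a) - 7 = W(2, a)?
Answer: 9536/9 ≈ 1059.6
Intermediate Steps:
W(s, I) = I*s
Z(a) = 7 + 2*a (Z(a) = 7 + a*2 = 7 + 2*a)
N(C) = C/9
v(m, l) = l*m
N(13)*719 + v(Z(-4), -21) = ((⅑)*13)*719 - 21*(7 + 2*(-4)) = (13/9)*719 - 21*(7 - 8) = 9347/9 - 21*(-1) = 9347/9 + 21 = 9536/9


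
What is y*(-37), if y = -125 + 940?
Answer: -30155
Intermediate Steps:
y = 815
y*(-37) = 815*(-37) = -30155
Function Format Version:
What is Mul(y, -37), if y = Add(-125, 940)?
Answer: -30155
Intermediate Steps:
y = 815
Mul(y, -37) = Mul(815, -37) = -30155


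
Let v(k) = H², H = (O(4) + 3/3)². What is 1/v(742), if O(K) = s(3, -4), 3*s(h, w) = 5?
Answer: 81/4096 ≈ 0.019775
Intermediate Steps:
s(h, w) = 5/3 (s(h, w) = (⅓)*5 = 5/3)
O(K) = 5/3
H = 64/9 (H = (5/3 + 3/3)² = (5/3 + 3*(⅓))² = (5/3 + 1)² = (8/3)² = 64/9 ≈ 7.1111)
v(k) = 4096/81 (v(k) = (64/9)² = 4096/81)
1/v(742) = 1/(4096/81) = 81/4096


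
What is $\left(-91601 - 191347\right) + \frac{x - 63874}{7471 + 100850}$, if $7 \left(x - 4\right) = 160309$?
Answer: $- \frac{214544758937}{758247} \approx -2.8295 \cdot 10^{5}$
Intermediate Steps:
$x = \frac{160337}{7}$ ($x = 4 + \frac{1}{7} \cdot 160309 = 4 + \frac{160309}{7} = \frac{160337}{7} \approx 22905.0$)
$\left(-91601 - 191347\right) + \frac{x - 63874}{7471 + 100850} = \left(-91601 - 191347\right) + \frac{\frac{160337}{7} - 63874}{7471 + 100850} = -282948 - \frac{286781}{7 \cdot 108321} = -282948 - \frac{286781}{758247} = - \frac{214544758937}{758247}$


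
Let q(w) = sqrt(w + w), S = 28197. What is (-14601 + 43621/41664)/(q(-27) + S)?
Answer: -1905780223919/3680648048448 + 608292443*I*sqrt(6)/11041944145344 ≈ -0.51778 + 0.00013494*I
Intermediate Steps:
q(w) = sqrt(2)*sqrt(w) (q(w) = sqrt(2*w) = sqrt(2)*sqrt(w))
(-14601 + 43621/41664)/(q(-27) + S) = (-14601 + 43621/41664)/(sqrt(2)*sqrt(-27) + 28197) = (-14601 + 43621*(1/41664))/(sqrt(2)*(3*I*sqrt(3)) + 28197) = (-14601 + 43621/41664)/(3*I*sqrt(6) + 28197) = -608292443/(41664*(28197 + 3*I*sqrt(6)))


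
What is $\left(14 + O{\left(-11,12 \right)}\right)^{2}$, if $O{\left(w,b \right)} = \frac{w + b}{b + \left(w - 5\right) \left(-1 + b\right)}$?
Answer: $\frac{5267025}{26896} \approx 195.83$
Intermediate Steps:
$O{\left(w,b \right)} = \frac{b + w}{b + \left(-1 + b\right) \left(-5 + w\right)}$ ($O{\left(w,b \right)} = \frac{b + w}{b + \left(-5 + w\right) \left(-1 + b\right)} = \frac{b + w}{b + \left(-1 + b\right) \left(-5 + w\right)}$)
$\left(14 + O{\left(-11,12 \right)}\right)^{2} = \left(14 + \frac{12 - 11}{5 - -11 - 48 + 12 \left(-11\right)}\right)^{2} = \left(14 + \frac{1}{5 + 11 - 48 - 132} \cdot 1\right)^{2} = \left(14 + \frac{1}{-164} \cdot 1\right)^{2} = \left(14 - \frac{1}{164}\right)^{2} = \left(\frac{2295}{164}\right)^{2} = \frac{5267025}{26896}$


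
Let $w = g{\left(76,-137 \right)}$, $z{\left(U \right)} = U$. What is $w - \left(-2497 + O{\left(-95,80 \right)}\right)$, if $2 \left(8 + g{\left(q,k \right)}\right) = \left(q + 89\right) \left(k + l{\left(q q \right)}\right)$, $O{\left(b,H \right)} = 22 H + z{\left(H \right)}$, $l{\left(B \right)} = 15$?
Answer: $-9416$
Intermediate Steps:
$O{\left(b,H \right)} = 23 H$ ($O{\left(b,H \right)} = 22 H + H = 23 H$)
$g{\left(q,k \right)} = -8 + \frac{\left(15 + k\right) \left(89 + q\right)}{2}$ ($g{\left(q,k \right)} = -8 + \frac{\left(q + 89\right) \left(k + 15\right)}{2} = -8 + \frac{\left(89 + q\right) \left(15 + k\right)}{2} = -8 + \frac{\left(15 + k\right) \left(89 + q\right)}{2}$)
$w = -10073$ ($w = \frac{1319}{2} + \frac{15}{2} \cdot 76 + \frac{89}{2} \left(-137\right) + \frac{1}{2} \left(-137\right) 76 = \frac{1319}{2} + 570 - \frac{12193}{2} - 5206 = -10073$)
$w - \left(-2497 + O{\left(-95,80 \right)}\right) = -10073 + \left(2497 - 23 \cdot 80\right) = -10073 + \left(2497 - 1840\right) = -10073 + 657 = -9416$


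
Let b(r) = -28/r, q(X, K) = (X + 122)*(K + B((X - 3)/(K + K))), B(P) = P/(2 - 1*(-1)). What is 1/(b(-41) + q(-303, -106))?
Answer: 4346/83006853 ≈ 5.2357e-5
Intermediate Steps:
B(P) = P/3 (B(P) = P/(2 + 1) = P/3)
q(X, K) = (122 + X)*(K + (-3 + X)/(6*K)) (q(X, K) = (X + 122)*(K + ((X - 3)/(K + K))/3) = (122 + X)*(K + ((-3 + X)/((2*K)))/3) = (122 + X)*(K + ((-3 + X)*(1/(2*K)))/3) = (122 + X)*(K + ((-3 + X)/(2*K))/3) = (122 + X)*(K + (-3 + X)/(6*K)))
1/(b(-41) + q(-303, -106)) = 1/(-28/(-41) + (1/6)*(-366 + 122*(-303) - 303*(-3 - 303) + 6*(-106)**2*(122 - 303))/(-106)) = 1/(-28*(-1/41) + (1/6)*(-1/106)*(-366 - 36966 - 303*(-306) + 6*11236*(-181))) = 1/(28/41 + (1/6)*(-1/106)*(-366 - 36966 + 92718 - 12202296)) = 1/(28/41 + (1/6)*(-1/106)*(-12146910)) = 1/(28/41 + 2024485/106) = 1/(83006853/4346) = 4346/83006853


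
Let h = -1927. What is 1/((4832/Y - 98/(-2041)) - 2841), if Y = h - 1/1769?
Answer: -217421607/618229535720 ≈ -0.00035168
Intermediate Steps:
Y = -3408864/1769 (Y = -1927 - 1/1769 = -3408864/1769 ≈ -1927.0)
1/((4832/Y - 98/(-2041)) - 2841) = 1/((4832/(-3408864/1769) - 98/(-2041)) - 2841) = 1/((4832*(-1769/3408864) - 98*(-1/2041)) - 2841) = 1/((-267119/106527 + 98/2041) - 2841) = 1/(-534750233/217421607 - 2841) = 1/(-618229535720/217421607) = -217421607/618229535720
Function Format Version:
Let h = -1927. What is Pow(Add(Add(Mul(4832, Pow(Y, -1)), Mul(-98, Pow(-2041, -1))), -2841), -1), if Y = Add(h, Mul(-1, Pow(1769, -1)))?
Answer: Rational(-217421607, 618229535720) ≈ -0.00035168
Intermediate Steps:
Y = Rational(-3408864, 1769) (Y = Add(-1927, Mul(-1, Pow(1769, -1))) = Add(-1927, Mul(-1, Rational(1, 1769))) = Add(-1927, Rational(-1, 1769)) = Rational(-3408864, 1769) ≈ -1927.0)
Pow(Add(Add(Mul(4832, Pow(Y, -1)), Mul(-98, Pow(-2041, -1))), -2841), -1) = Pow(Add(Add(Mul(4832, Pow(Rational(-3408864, 1769), -1)), Mul(-98, Pow(-2041, -1))), -2841), -1) = Pow(Add(Add(Mul(4832, Rational(-1769, 3408864)), Mul(-98, Rational(-1, 2041))), -2841), -1) = Pow(Add(Add(Rational(-267119, 106527), Rational(98, 2041)), -2841), -1) = Pow(Add(Rational(-534750233, 217421607), -2841), -1) = Pow(Rational(-618229535720, 217421607), -1) = Rational(-217421607, 618229535720)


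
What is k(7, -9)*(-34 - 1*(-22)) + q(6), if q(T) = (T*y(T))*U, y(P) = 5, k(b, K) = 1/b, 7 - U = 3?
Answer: 828/7 ≈ 118.29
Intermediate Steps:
U = 4 (U = 7 - 1*3 = 7 - 3 = 4)
q(T) = 20*T (q(T) = (T*5)*4 = (5*T)*4 = 20*T)
k(7, -9)*(-34 - 1*(-22)) + q(6) = (-34 - 1*(-22))/7 + 20*6 = (-34 + 22)/7 + 120 = (⅐)*(-12) + 120 = -12/7 + 120 = 828/7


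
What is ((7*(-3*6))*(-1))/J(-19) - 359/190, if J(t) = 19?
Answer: 901/190 ≈ 4.7421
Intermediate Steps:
((7*(-3*6))*(-1))/J(-19) - 359/190 = ((7*(-3*6))*(-1))/19 - 359/190 = ((7*(-18))*(-1))*(1/19) - 359*1/190 = -126*(-1)*(1/19) - 359/190 = 126*(1/19) - 359/190 = 126/19 - 359/190 = 901/190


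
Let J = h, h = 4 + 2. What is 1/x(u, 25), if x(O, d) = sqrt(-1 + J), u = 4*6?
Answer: sqrt(5)/5 ≈ 0.44721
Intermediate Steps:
h = 6
J = 6
u = 24
x(O, d) = sqrt(5) (x(O, d) = sqrt(-1 + 6) = sqrt(5))
1/x(u, 25) = 1/(sqrt(5)) = sqrt(5)/5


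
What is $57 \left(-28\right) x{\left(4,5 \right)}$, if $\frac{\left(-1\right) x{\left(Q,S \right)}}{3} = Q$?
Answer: $19152$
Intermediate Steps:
$x{\left(Q,S \right)} = - 3 Q$
$57 \left(-28\right) x{\left(4,5 \right)} = 57 \left(-28\right) \left(\left(-3\right) 4\right) = \left(-1596\right) \left(-12\right) = 19152$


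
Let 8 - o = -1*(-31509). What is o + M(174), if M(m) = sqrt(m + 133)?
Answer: -31501 + sqrt(307) ≈ -31483.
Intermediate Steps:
M(m) = sqrt(133 + m)
o = -31501 (o = 8 - (-1)*(-31509) = 8 - 1*31509 = 8 - 31509 = -31501)
o + M(174) = -31501 + sqrt(133 + 174) = -31501 + sqrt(307)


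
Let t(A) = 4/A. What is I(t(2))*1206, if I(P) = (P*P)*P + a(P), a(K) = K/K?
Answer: 10854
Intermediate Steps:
a(K) = 1
I(P) = 1 + P³ (I(P) = (P*P)*P + 1 = P²*P + 1 = P³ + 1 = 1 + P³)
I(t(2))*1206 = (1 + (4/2)³)*1206 = (1 + (4*(½))³)*1206 = (1 + 2³)*1206 = (1 + 8)*1206 = 9*1206 = 10854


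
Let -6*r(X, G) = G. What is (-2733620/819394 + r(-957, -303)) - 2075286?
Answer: -1700438250907/819394 ≈ -2.0752e+6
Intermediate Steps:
r(X, G) = -G/6
(-2733620/819394 + r(-957, -303)) - 2075286 = (-2733620/819394 - 1/6*(-303)) - 2075286 = (-2733620*1/819394 + 101/2) - 2075286 = (-1366810/409697 + 101/2) - 2075286 = 38645777/819394 - 2075286 = -1700438250907/819394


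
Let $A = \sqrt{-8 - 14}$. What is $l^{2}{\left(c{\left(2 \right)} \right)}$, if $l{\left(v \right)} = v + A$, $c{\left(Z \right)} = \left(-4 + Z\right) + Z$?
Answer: $-22$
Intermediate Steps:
$c{\left(Z \right)} = -4 + 2 Z$
$A = i \sqrt{22}$ ($A = \sqrt{-22} = i \sqrt{22} \approx 4.6904 i$)
$l{\left(v \right)} = v + i \sqrt{22}$
$l^{2}{\left(c{\left(2 \right)} \right)} = \left(\left(-4 + 2 \cdot 2\right) + i \sqrt{22}\right)^{2} = \left(\left(-4 + 4\right) + i \sqrt{22}\right)^{2} = \left(0 + i \sqrt{22}\right)^{2} = \left(i \sqrt{22}\right)^{2} = -22$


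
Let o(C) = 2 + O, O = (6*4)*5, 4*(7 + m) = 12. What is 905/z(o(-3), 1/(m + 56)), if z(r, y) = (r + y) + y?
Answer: 23530/3173 ≈ 7.4157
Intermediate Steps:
m = -4 (m = -7 + (1/4)*12 = -7 + 3 = -4)
O = 120 (O = 24*5 = 120)
o(C) = 122 (o(C) = 2 + 120 = 122)
z(r, y) = r + 2*y
905/z(o(-3), 1/(m + 56)) = 905/(122 + 2/(-4 + 56)) = 905/(122 + 2/52) = 905/(122 + 2*(1/52)) = 905/(122 + 1/26) = 905/(3173/26) = 905*(26/3173) = 23530/3173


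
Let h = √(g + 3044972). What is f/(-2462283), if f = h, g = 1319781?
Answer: -√4364753/2462283 ≈ -0.00084848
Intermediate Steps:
h = √4364753 (h = √(1319781 + 3044972) = √4364753 ≈ 2089.2)
f = √4364753 ≈ 2089.2
f/(-2462283) = √4364753/(-2462283) = √4364753*(-1/2462283) = -√4364753/2462283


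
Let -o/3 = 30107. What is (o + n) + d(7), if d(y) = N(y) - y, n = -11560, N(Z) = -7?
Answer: -101895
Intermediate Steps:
o = -90321 (o = -3*30107 = -90321)
d(y) = -7 - y
(o + n) + d(7) = (-90321 - 11560) + (-7 - 1*7) = -101881 + (-7 - 7) = -101881 - 14 = -101895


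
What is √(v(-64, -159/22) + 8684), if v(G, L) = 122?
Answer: √8806 ≈ 93.840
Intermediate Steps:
√(v(-64, -159/22) + 8684) = √(122 + 8684) = √8806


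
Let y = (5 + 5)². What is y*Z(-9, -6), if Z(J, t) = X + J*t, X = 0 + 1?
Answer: 5500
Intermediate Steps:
X = 1
y = 100 (y = 10² = 100)
Z(J, t) = 1 + J*t
y*Z(-9, -6) = 100*(1 - 9*(-6)) = 100*(1 + 54) = 100*55 = 5500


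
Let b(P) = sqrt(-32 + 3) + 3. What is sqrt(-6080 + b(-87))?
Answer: sqrt(-6077 + I*sqrt(29)) ≈ 0.0345 + 77.955*I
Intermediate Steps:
b(P) = 3 + I*sqrt(29) (b(P) = sqrt(-29) + 3 = I*sqrt(29) + 3 = 3 + I*sqrt(29))
sqrt(-6080 + b(-87)) = sqrt(-6080 + (3 + I*sqrt(29))) = sqrt(-6077 + I*sqrt(29))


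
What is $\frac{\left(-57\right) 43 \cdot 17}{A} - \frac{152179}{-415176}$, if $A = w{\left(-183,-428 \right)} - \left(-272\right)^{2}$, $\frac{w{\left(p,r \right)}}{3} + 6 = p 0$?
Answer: $\frac{14280344375}{15361927176} \approx 0.92959$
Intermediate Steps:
$w{\left(p,r \right)} = -18$ ($w{\left(p,r \right)} = -18 + 3 p 0 = -18 + 3 \cdot 0 = -18 + 0 = -18$)
$A = -74002$ ($A = -18 - \left(-272\right)^{2} = -18 - 73984 = -74002$)
$\frac{\left(-57\right) 43 \cdot 17}{A} - \frac{152179}{-415176} = \frac{\left(-57\right) 43 \cdot 17}{-74002} - \frac{152179}{-415176} = \left(-2451\right) 17 \left(- \frac{1}{74002}\right) - - \frac{152179}{415176} = \left(-41667\right) \left(- \frac{1}{74002}\right) + \frac{152179}{415176} = \frac{41667}{74002} + \frac{152179}{415176} = \frac{14280344375}{15361927176}$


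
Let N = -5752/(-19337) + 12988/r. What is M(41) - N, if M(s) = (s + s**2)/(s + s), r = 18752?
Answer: 1813936361/90651856 ≈ 20.010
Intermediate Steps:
M(s) = (s + s**2)/(2*s) (M(s) = (s + s**2)/((2*s)) = (s + s**2)*(1/(2*s)) = (s + s**2)/(2*s))
N = 89752615/90651856 (N = -5752/(-19337) + 12988/18752 = -5752*(-1/19337) + 12988*(1/18752) = 5752/19337 + 3247/4688 = 89752615/90651856 ≈ 0.99008)
M(41) - N = (1/2 + (1/2)*41) - 1*89752615/90651856 = (1/2 + 41/2) - 89752615/90651856 = 21 - 89752615/90651856 = 1813936361/90651856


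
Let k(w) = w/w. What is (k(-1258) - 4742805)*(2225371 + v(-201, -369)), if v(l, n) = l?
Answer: -10553545176680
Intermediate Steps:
k(w) = 1
(k(-1258) - 4742805)*(2225371 + v(-201, -369)) = (1 - 4742805)*(2225371 - 201) = -4742804*2225170 = -10553545176680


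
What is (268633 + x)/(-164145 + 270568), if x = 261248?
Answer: 529881/106423 ≈ 4.9790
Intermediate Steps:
(268633 + x)/(-164145 + 270568) = (268633 + 261248)/(-164145 + 270568) = 529881/106423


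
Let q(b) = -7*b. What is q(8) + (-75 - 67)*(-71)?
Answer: 10026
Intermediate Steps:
q(8) + (-75 - 67)*(-71) = -7*8 + (-75 - 67)*(-71) = -56 - 142*(-71) = -56 + 10082 = 10026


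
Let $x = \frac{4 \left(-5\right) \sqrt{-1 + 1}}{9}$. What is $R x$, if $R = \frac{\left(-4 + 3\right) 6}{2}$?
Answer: $0$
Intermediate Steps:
$R = -3$ ($R = \left(-1\right) 6 \cdot \frac{1}{2} = \left(-6\right) \frac{1}{2} = -3$)
$x = 0$ ($x = - 20 \sqrt{0} \cdot \frac{1}{9} = \left(-20\right) 0 \cdot \frac{1}{9} = 0 \cdot \frac{1}{9} = 0$)
$R x = \left(-3\right) 0 = 0$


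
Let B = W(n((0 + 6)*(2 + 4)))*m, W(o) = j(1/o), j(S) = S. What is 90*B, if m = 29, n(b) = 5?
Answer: 522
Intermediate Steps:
W(o) = 1/o
B = 29/5 ≈ 5.8000
90*B = 90*(29/5) = 522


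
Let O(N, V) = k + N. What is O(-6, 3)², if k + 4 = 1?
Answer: 81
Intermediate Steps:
k = -3 (k = -4 + 1 = -3)
O(N, V) = -3 + N
O(-6, 3)² = (-3 - 6)² = (-9)² = 81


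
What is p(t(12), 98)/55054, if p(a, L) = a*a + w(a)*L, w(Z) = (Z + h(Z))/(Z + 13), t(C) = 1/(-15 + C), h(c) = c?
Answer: -863/9414234 ≈ -9.1670e-5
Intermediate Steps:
w(Z) = 2*Z/(13 + Z) (w(Z) = (Z + Z)/(Z + 13) = (2*Z)/(13 + Z) = 2*Z/(13 + Z))
p(a, L) = a² + 2*L*a/(13 + a) (p(a, L) = a*a + (2*a/(13 + a))*L = a² + 2*L*a/(13 + a))
p(t(12), 98)/55054 = ((2*98 + (13 + 1/(-15 + 12))/(-15 + 12))/((-15 + 12)*(13 + 1/(-15 + 12))))/55054 = ((196 + (13 + 1/(-3))/(-3))/((-3)*(13 + 1/(-3))))*(1/55054) = -(196 - (13 - ⅓)/3)/(3*(13 - ⅓))*(1/55054) = -(196 - ⅓*38/3)/(3*38/3)*(1/55054) = -⅓*3/38*(196 - 38/9)*(1/55054) = -⅓*3/38*1726/9*(1/55054) = -863/171*1/55054 = -863/9414234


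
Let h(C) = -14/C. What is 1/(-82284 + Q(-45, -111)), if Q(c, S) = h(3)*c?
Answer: -1/82074 ≈ -1.2184e-5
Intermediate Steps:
Q(c, S) = -14*c/3 (Q(c, S) = (-14/3)*c = (-14*⅓)*c = -14*c/3)
1/(-82284 + Q(-45, -111)) = 1/(-82284 - 14/3*(-45)) = 1/(-82284 + 210) = 1/(-82074) = -1/82074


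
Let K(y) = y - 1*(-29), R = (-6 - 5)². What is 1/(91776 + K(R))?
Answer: 1/91926 ≈ 1.0878e-5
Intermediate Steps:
R = 121 (R = (-11)² = 121)
K(y) = 29 + y (K(y) = y + 29 = 29 + y)
1/(91776 + K(R)) = 1/(91776 + (29 + 121)) = 1/(91776 + 150) = 1/91926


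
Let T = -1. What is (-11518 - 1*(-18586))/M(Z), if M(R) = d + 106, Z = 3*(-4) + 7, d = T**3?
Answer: 2356/35 ≈ 67.314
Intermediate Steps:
d = -1 (d = (-1)**3 = -1)
Z = -5 (Z = -12 + 7 = -5)
M(R) = 105 (M(R) = -1 + 106 = 105)
(-11518 - 1*(-18586))/M(Z) = (-11518 - 1*(-18586))/105 = (-11518 + 18586)*(1/105) = 7068*(1/105) = 2356/35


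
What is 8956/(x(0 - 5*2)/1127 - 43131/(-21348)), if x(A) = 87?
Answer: 71824719792/16821971 ≈ 4269.7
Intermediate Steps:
8956/(x(0 - 5*2)/1127 - 43131/(-21348)) = 8956/(87/1127 - 43131/(-21348)) = 8956/(87*(1/1127) - 43131*(-1/21348)) = 8956/(87/1127 + 14377/7116) = 8956/(16821971/8019732) = 8956*(8019732/16821971) = 71824719792/16821971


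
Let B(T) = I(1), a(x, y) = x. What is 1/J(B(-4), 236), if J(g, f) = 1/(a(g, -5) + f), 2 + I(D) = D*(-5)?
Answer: 229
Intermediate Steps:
I(D) = -2 - 5*D (I(D) = -2 + D*(-5) = -2 - 5*D)
B(T) = -7 (B(T) = -2 - 5*1 = -2 - 5 = -7)
J(g, f) = 1/(f + g) (J(g, f) = 1/(g + f) = 1/(f + g))
1/J(B(-4), 236) = 1/(1/(236 - 7)) = 1/(1/229) = 229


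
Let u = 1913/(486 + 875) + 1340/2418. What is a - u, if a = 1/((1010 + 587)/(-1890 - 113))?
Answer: -8445659486/2627782053 ≈ -3.2140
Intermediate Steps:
u = 3224687/1645449 (u = 1913/1361 + 1340*(1/2418) = 1913*(1/1361) + 670/1209 = 1913/1361 + 670/1209 = 3224687/1645449 ≈ 1.9598)
a = -2003/1597 (a = 1/(1597/(-2003)) = 1/(1597*(-1/2003)) = 1/(-1597/2003) = -2003/1597 ≈ -1.2542)
a - u = -2003/1597 - 1*3224687/1645449 = -2003/1597 - 3224687/1645449 = -8445659486/2627782053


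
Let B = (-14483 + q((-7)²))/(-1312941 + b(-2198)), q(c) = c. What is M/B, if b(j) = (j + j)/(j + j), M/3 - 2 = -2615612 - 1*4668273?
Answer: -14344952019030/7217 ≈ -1.9877e+9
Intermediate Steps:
M = -21851649 (M = 6 + 3*(-2615612 - 1*4668273) = 6 + 3*(-2615612 - 4668273) = 6 + 3*(-7283885) = 6 - 21851655 = -21851649)
b(j) = 1 (b(j) = (2*j)/((2*j)) = (2*j)*(1/(2*j)) = 1)
B = 7217/656470 (B = (-14483 + (-7)²)/(-1312941 + 1) = (-14483 + 49)/(-1312940) = -14434*(-1/1312940) = 7217/656470 ≈ 0.010994)
M/B = -21851649/7217/656470 = -21851649*656470/7217 = -14344952019030/7217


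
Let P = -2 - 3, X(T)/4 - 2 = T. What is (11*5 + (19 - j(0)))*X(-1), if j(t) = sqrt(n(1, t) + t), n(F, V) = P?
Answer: 296 - 4*I*sqrt(5) ≈ 296.0 - 8.9443*I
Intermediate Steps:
X(T) = 8 + 4*T
P = -5
n(F, V) = -5
j(t) = sqrt(-5 + t)
(11*5 + (19 - j(0)))*X(-1) = (11*5 + (19 - sqrt(-5 + 0)))*(8 + 4*(-1)) = (55 + (19 - sqrt(-5)))*(8 - 4) = (55 + (19 - I*sqrt(5)))*4 = (74 - I*sqrt(5))*4 = 296 - 4*I*sqrt(5)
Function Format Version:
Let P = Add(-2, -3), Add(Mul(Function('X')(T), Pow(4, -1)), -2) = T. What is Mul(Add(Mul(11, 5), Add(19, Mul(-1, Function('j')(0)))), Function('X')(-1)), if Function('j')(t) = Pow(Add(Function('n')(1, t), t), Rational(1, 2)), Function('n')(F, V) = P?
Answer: Add(296, Mul(-4, I, Pow(5, Rational(1, 2)))) ≈ Add(296.00, Mul(-8.9443, I))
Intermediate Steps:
Function('X')(T) = Add(8, Mul(4, T))
P = -5
Function('n')(F, V) = -5
Function('j')(t) = Pow(Add(-5, t), Rational(1, 2))
Mul(Add(Mul(11, 5), Add(19, Mul(-1, Function('j')(0)))), Function('X')(-1)) = Mul(Add(Mul(11, 5), Add(19, Mul(-1, Pow(Add(-5, 0), Rational(1, 2))))), Add(8, Mul(4, -1))) = Mul(Add(55, Add(19, Mul(-1, Pow(-5, Rational(1, 2))))), Add(8, -4)) = Mul(Add(55, Add(19, Mul(-1, Mul(I, Pow(5, Rational(1, 2)))))), 4) = Mul(Add(55, Add(19, Mul(-1, I, Pow(5, Rational(1, 2))))), 4) = Mul(Add(74, Mul(-1, I, Pow(5, Rational(1, 2)))), 4) = Add(296, Mul(-4, I, Pow(5, Rational(1, 2))))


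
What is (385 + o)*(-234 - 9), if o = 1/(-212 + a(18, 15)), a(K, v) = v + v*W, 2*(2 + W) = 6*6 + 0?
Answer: -4023108/43 ≈ -93561.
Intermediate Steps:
W = 16 (W = -2 + (6*6 + 0)/2 = -2 + (36 + 0)/2 = -2 + (1/2)*36 = -2 + 18 = 16)
a(K, v) = 17*v (a(K, v) = v + v*16 = v + 16*v = 17*v)
o = 1/43 (o = 1/(-212 + 17*15) = 1/(-212 + 255) = 1/43 ≈ 0.023256)
(385 + o)*(-234 - 9) = (385 + 1/43)*(-234 - 9) = (16556/43)*(-243) = -4023108/43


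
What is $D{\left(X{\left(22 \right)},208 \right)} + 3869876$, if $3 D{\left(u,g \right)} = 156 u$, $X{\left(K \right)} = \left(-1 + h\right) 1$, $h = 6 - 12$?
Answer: $3869512$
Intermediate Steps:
$h = -6$ ($h = 6 - 12 = -6$)
$X{\left(K \right)} = -7$ ($X{\left(K \right)} = \left(-1 - 6\right) 1 = \left(-7\right) 1 = -7$)
$D{\left(u,g \right)} = 52 u$ ($D{\left(u,g \right)} = \frac{156 u}{3} = 52 u$)
$D{\left(X{\left(22 \right)},208 \right)} + 3869876 = 52 \left(-7\right) + 3869876 = -364 + 3869876 = 3869512$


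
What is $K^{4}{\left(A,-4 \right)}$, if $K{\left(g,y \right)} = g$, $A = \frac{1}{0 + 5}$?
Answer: $\frac{1}{625} \approx 0.0016$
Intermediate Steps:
$A = \frac{1}{5} \approx 0.2$
$K^{4}{\left(A,-4 \right)} = \left(\frac{1}{5}\right)^{4} = \frac{1}{625}$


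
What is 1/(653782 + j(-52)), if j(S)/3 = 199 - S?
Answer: 1/654535 ≈ 1.5278e-6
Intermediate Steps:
j(S) = 597 - 3*S (j(S) = 3*(199 - S) = 597 - 3*S)
1/(653782 + j(-52)) = 1/(653782 + (597 - 3*(-52))) = 1/(653782 + (597 + 156)) = 1/(653782 + 753) = 1/654535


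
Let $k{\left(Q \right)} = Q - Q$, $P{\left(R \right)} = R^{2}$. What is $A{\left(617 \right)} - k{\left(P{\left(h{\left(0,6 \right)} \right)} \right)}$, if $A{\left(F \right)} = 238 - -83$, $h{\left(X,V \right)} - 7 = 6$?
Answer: $321$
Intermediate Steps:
$h{\left(X,V \right)} = 13$ ($h{\left(X,V \right)} = 7 + 6 = 13$)
$A{\left(F \right)} = 321$ ($A{\left(F \right)} = 238 + 83 = 321$)
$k{\left(Q \right)} = 0$
$A{\left(617 \right)} - k{\left(P{\left(h{\left(0,6 \right)} \right)} \right)} = 321 - 0 = 321 + 0 = 321$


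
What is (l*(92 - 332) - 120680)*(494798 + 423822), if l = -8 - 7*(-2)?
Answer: -112181874400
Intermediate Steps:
l = 6 (l = -8 + 14 = 6)
(l*(92 - 332) - 120680)*(494798 + 423822) = (6*(92 - 332) - 120680)*(494798 + 423822) = (6*(-240) - 120680)*918620 = (-1440 - 120680)*918620 = -122120*918620 = -112181874400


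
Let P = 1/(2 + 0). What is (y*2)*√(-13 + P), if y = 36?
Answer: 180*I*√2 ≈ 254.56*I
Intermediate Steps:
P = ½ (P = 1/2 = ½ ≈ 0.50000)
(y*2)*√(-13 + P) = (36*2)*√(-13 + ½) = 72*√(-25/2) = 72*(5*I*√2/2) = 180*I*√2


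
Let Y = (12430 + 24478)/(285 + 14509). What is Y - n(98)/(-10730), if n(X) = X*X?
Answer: 134526104/39684905 ≈ 3.3899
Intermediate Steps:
n(X) = X²
Y = 18454/7397 (Y = 36908/14794 = 36908*(1/14794) = 18454/7397 ≈ 2.4948)
Y - n(98)/(-10730) = 18454/7397 - 98²/(-10730) = 18454/7397 - 9604*(-1)/10730 = 18454/7397 - 1*(-4802/5365) = 18454/7397 + 4802/5365 = 134526104/39684905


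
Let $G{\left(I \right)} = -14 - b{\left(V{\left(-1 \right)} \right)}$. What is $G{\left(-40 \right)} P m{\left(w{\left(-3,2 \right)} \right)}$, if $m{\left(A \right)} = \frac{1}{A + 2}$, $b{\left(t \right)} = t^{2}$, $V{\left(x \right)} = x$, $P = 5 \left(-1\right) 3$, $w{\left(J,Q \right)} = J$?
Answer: $-225$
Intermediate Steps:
$P = -15$ ($P = \left(-5\right) 3 = -15$)
$G{\left(I \right)} = -15$ ($G{\left(I \right)} = -14 - \left(-1\right)^{2} = -14 - 1 = -15$)
$m{\left(A \right)} = \frac{1}{2 + A}$
$G{\left(-40 \right)} P m{\left(w{\left(-3,2 \right)} \right)} = - 15 \left(- \frac{15}{2 - 3}\right) = - 15 \left(- \frac{15}{-1}\right) = - 15 \left(\left(-15\right) \left(-1\right)\right) = \left(-15\right) 15 = -225$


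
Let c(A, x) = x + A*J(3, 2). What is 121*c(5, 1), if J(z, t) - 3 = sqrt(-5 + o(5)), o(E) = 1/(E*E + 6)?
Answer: 1936 + 605*I*sqrt(4774)/31 ≈ 1936.0 + 1348.4*I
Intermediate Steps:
o(E) = 1/(6 + E**2) (o(E) = 1/(E**2 + 6) = 1/(6 + E**2))
J(z, t) = 3 + I*sqrt(4774)/31 (J(z, t) = 3 + sqrt(-5 + 1/(6 + 5**2)) = 3 + sqrt(-5 + 1/(6 + 25)) = 3 + sqrt(-5 + 1/31) = 3 + sqrt(-154/31) = 3 + I*sqrt(4774)/31)
c(A, x) = x + A*(3 + I*sqrt(4774)/31)
121*c(5, 1) = 121*(1 + (1/31)*5*(93 + I*sqrt(4774))) = 121*(1 + (15 + 5*I*sqrt(4774)/31)) = 121*(16 + 5*I*sqrt(4774)/31) = 1936 + 605*I*sqrt(4774)/31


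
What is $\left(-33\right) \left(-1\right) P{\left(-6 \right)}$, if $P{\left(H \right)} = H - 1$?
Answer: $-231$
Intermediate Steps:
$P{\left(H \right)} = -1 + H$
$\left(-33\right) \left(-1\right) P{\left(-6 \right)} = \left(-33\right) \left(-1\right) \left(-1 - 6\right) = 33 \left(-7\right) = -231$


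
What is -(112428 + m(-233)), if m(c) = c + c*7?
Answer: -110564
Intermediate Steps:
m(c) = 8*c (m(c) = c + 7*c = 8*c)
-(112428 + m(-233)) = -(112428 + 8*(-233)) = -(112428 - 1864) = -1*110564 = -110564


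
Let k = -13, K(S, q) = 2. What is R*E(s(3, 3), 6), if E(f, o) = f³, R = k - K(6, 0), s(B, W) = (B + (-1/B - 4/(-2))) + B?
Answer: -60835/9 ≈ -6759.4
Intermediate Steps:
s(B, W) = 2 - 1/B + 2*B (s(B, W) = (B + (-1/B - 4*(-½))) + B = (B + (-1/B + 2)) + B = (B + (2 - 1/B)) + B = (2 + B - 1/B) + B = 2 - 1/B + 2*B)
R = -15 (R = -13 - 1*2 = -13 - 2 = -15)
R*E(s(3, 3), 6) = -15*(2 - 1/3 + 2*3)³ = -15*(2 - 1*⅓ + 6)³ = -15*(2 - ⅓ + 6)³ = -15*(23/3)³ = -15*12167/27 = -60835/9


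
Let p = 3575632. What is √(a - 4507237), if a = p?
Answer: I*√931605 ≈ 965.2*I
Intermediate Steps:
a = 3575632
√(a - 4507237) = √(3575632 - 4507237) = √(-931605) = I*√931605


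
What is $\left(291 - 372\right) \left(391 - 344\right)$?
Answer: $-3807$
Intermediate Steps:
$\left(291 - 372\right) \left(391 - 344\right) = - 81 \left(391 - 344\right) = \left(-81\right) 47 = -3807$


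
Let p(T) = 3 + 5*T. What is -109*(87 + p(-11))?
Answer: -3815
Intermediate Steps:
-109*(87 + p(-11)) = -109*(87 + (3 + 5*(-11))) = -109*(87 + (3 - 55)) = -109*(87 - 52) = -109*35 = -3815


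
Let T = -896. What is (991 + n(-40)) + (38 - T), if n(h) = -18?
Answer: 1907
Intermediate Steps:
(991 + n(-40)) + (38 - T) = (991 - 18) + (38 - 1*(-896)) = 973 + (38 + 896) = 973 + 934 = 1907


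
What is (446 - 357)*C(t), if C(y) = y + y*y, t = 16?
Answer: 24208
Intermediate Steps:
C(y) = y + y²
(446 - 357)*C(t) = (446 - 357)*(16*(1 + 16)) = 89*(16*17) = 89*272 = 24208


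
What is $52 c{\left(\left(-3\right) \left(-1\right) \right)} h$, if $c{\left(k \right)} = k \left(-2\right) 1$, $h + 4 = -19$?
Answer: $7176$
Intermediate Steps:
$h = -23$ ($h = -4 - 19 = -23$)
$c{\left(k \right)} = - 2 k$ ($c{\left(k \right)} = - 2 k 1 = - 2 k$)
$52 c{\left(\left(-3\right) \left(-1\right) \right)} h = 52 \left(- 2 \left(\left(-3\right) \left(-1\right)\right)\right) \left(-23\right) = 52 \left(\left(-2\right) 3\right) \left(-23\right) = 52 \left(-6\right) \left(-23\right) = \left(-312\right) \left(-23\right) = 7176$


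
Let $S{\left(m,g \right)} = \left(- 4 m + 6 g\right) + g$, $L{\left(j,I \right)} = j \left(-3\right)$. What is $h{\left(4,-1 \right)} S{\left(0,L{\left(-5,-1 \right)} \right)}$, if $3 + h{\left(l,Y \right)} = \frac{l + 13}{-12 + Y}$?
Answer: $- \frac{5880}{13} \approx -452.31$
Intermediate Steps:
$L{\left(j,I \right)} = - 3 j$
$h{\left(l,Y \right)} = -3 + \frac{13 + l}{-12 + Y}$ ($h{\left(l,Y \right)} = -3 + \frac{l + 13}{-12 + Y} = -3 + \frac{13 + l}{-12 + Y}$)
$S{\left(m,g \right)} = - 4 m + 7 g$
$h{\left(4,-1 \right)} S{\left(0,L{\left(-5,-1 \right)} \right)} = \frac{49 + 4 - -3}{-12 - 1} \left(\left(-4\right) 0 + 7 \left(\left(-3\right) \left(-5\right)\right)\right) = \frac{49 + 4 + 3}{-13} \left(0 + 7 \cdot 15\right) = \left(- \frac{1}{13}\right) 56 \left(0 + 105\right) = \left(- \frac{56}{13}\right) 105 = - \frac{5880}{13}$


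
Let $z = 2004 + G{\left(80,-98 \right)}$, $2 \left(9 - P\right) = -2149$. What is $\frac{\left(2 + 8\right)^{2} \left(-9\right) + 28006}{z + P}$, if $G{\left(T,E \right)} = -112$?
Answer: $\frac{54212}{5951} \approx 9.1097$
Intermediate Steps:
$P = \frac{2167}{2}$ ($P = 9 - - \frac{2149}{2} = 9 + \frac{2149}{2} = \frac{2167}{2} \approx 1083.5$)
$z = 1892$ ($z = 2004 - 112 = 1892$)
$\frac{\left(2 + 8\right)^{2} \left(-9\right) + 28006}{z + P} = \frac{\left(2 + 8\right)^{2} \left(-9\right) + 28006}{1892 + \frac{2167}{2}} = \frac{10^{2} \left(-9\right) + 28006}{\frac{5951}{2}} = \left(100 \left(-9\right) + 28006\right) \frac{2}{5951} = \left(-900 + 28006\right) \frac{2}{5951} = 27106 \cdot \frac{2}{5951} = \frac{54212}{5951}$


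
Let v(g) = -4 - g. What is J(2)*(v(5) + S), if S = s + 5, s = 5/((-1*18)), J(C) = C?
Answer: -77/9 ≈ -8.5556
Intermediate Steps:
s = -5/18 (s = 5/(-18) = 5*(-1/18) = -5/18 ≈ -0.27778)
S = 85/18 (S = -5/18 + 5 = 85/18 ≈ 4.7222)
J(2)*(v(5) + S) = 2*((-4 - 1*5) + 85/18) = 2*((-4 - 5) + 85/18) = 2*(-9 + 85/18) = 2*(-77/18) = -77/9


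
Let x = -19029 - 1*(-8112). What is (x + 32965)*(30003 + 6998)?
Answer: 815798048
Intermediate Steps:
x = -10917 (x = -19029 + 8112 = -10917)
(x + 32965)*(30003 + 6998) = (-10917 + 32965)*(30003 + 6998) = 22048*37001 = 815798048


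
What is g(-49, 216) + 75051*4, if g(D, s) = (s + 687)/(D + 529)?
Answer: 48032941/160 ≈ 3.0021e+5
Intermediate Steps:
g(D, s) = (687 + s)/(529 + D)
g(-49, 216) + 75051*4 = (687 + 216)/(529 - 49) + 75051*4 = 903/480 + 300204 = (1/480)*903 + 300204 = 301/160 + 300204 = 48032941/160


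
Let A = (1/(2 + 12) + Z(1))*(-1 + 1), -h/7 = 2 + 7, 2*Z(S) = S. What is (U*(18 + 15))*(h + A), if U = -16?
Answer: 33264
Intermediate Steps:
Z(S) = S/2
h = -63 (h = -7*(2 + 7) = -7*9 = -63)
A = 0 (A = (1/(2 + 12) + (½)*1)*(-1 + 1) = (1/14 + ½)*0 = (4/7)*0 = 0)
(U*(18 + 15))*(h + A) = (-16*(18 + 15))*(-63 + 0) = -16*33*(-63) = -528*(-63) = 33264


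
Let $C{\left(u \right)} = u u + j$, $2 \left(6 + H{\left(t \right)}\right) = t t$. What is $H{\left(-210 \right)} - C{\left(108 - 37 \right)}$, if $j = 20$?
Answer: $16983$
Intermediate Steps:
$H{\left(t \right)} = -6 + \frac{t^{2}}{2}$ ($H{\left(t \right)} = -6 + \frac{t t}{2} = -6 + \frac{t^{2}}{2}$)
$C{\left(u \right)} = 20 + u^{2}$ ($C{\left(u \right)} = u u + 20 = u^{2} + 20 = 20 + u^{2}$)
$H{\left(-210 \right)} - C{\left(108 - 37 \right)} = \left(-6 + \frac{\left(-210\right)^{2}}{2}\right) - \left(20 + \left(108 - 37\right)^{2}\right) = \left(-6 + \frac{1}{2} \cdot 44100\right) - \left(20 + \left(108 - 37\right)^{2}\right) = \left(-6 + 22050\right) - \left(20 + 71^{2}\right) = 22044 - \left(20 + 5041\right) = 22044 - 5061 = 16983$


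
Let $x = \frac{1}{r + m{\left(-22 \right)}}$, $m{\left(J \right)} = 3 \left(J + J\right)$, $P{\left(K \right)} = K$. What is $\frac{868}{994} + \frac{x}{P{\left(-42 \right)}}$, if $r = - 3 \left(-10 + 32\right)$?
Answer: $\frac{515663}{590436} \approx 0.87336$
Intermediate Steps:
$m{\left(J \right)} = 6 J$ ($m{\left(J \right)} = 3 \cdot 2 J = 6 J$)
$r = -66$ ($r = \left(-3\right) 22 = -66$)
$x = - \frac{1}{198}$ ($x = \frac{1}{-66 + 6 \left(-22\right)} = \frac{1}{-66 - 132} = \frac{1}{-198} = - \frac{1}{198} \approx -0.0050505$)
$\frac{868}{994} + \frac{x}{P{\left(-42 \right)}} = \frac{868}{994} - \frac{1}{198 \left(-42\right)} = 868 \cdot \frac{1}{994} - - \frac{1}{8316} = \frac{62}{71} + \frac{1}{8316} = \frac{515663}{590436}$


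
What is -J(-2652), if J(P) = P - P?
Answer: 0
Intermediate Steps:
J(P) = 0
-J(-2652) = -1*0 = 0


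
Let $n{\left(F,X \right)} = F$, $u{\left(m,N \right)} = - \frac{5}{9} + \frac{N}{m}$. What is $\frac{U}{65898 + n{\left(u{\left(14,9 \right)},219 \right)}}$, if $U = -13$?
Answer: $- \frac{1638}{8303159} \approx -0.00019727$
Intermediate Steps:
$u{\left(m,N \right)} = - \frac{5}{9} + \frac{N}{m}$ ($u{\left(m,N \right)} = \left(-5\right) \frac{1}{9} + \frac{N}{m} = - \frac{5}{9} + \frac{N}{m}$)
$\frac{U}{65898 + n{\left(u{\left(14,9 \right)},219 \right)}} = - \frac{13}{65898 - \left(\frac{5}{9} - \frac{9}{14}\right)} = - \frac{13}{65898 + \left(- \frac{5}{9} + 9 \cdot \frac{1}{14}\right)} = - \frac{13}{65898 + \left(- \frac{5}{9} + \frac{9}{14}\right)} = - \frac{13}{65898 + \frac{11}{126}} = - \frac{13}{\frac{8303159}{126}} = \left(-13\right) \frac{126}{8303159} = - \frac{1638}{8303159}$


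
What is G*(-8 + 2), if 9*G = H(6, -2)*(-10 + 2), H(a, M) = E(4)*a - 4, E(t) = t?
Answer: 320/3 ≈ 106.67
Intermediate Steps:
H(a, M) = -4 + 4*a (H(a, M) = 4*a - 4 = -4 + 4*a)
G = -160/9 (G = ((-4 + 4*6)*(-10 + 2))/9 = ((-4 + 24)*(-8))/9 = (20*(-8))/9 = (⅑)*(-160) = -160/9 ≈ -17.778)
G*(-8 + 2) = -160*(-8 + 2)/9 = -160/9*(-6) = 320/3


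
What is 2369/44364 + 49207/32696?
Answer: 565119043/362631336 ≈ 1.5584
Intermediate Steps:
2369/44364 + 49207/32696 = 565119043/362631336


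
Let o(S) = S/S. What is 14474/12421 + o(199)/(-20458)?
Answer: 296096671/254108818 ≈ 1.1652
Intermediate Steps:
o(S) = 1
14474/12421 + o(199)/(-20458) = 14474/12421 + 1/(-20458) = 14474*(1/12421) + 1*(-1/20458) = 14474/12421 - 1/20458 = 296096671/254108818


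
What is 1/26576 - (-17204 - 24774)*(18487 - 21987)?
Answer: -3904625647999/26576 ≈ -1.4692e+8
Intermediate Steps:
1/26576 - (-17204 - 24774)*(18487 - 21987) = 1/26576 - (-41978)*(-3500) = 1/26576 - 1*146923000 = 1/26576 - 146923000 = -3904625647999/26576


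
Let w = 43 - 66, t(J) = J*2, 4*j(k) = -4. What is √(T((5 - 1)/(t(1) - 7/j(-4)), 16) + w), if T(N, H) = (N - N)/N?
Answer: I*√23 ≈ 4.7958*I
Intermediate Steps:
j(k) = -1 (j(k) = (¼)*(-4) = -1)
t(J) = 2*J
T(N, H) = 0 (T(N, H) = 0/N = 0)
w = -23
√(T((5 - 1)/(t(1) - 7/j(-4)), 16) + w) = √(0 - 23) = √(-23) = I*√23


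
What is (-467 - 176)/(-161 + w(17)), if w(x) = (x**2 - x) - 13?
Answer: -643/98 ≈ -6.5612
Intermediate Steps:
w(x) = -13 + x**2 - x
(-467 - 176)/(-161 + w(17)) = (-467 - 176)/(-161 + (-13 + 17**2 - 1*17)) = -643/(-161 + (-13 + 289 - 17)) = -643/(-161 + 259) = -643/98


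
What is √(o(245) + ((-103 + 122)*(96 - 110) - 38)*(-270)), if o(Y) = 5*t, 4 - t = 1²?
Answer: √82095 ≈ 286.52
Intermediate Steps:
t = 3 (t = 4 - 1*1² = 4 - 1*1 = 4 - 1 = 3)
o(Y) = 15 (o(Y) = 5*3 = 15)
√(o(245) + ((-103 + 122)*(96 - 110) - 38)*(-270)) = √(15 + ((-103 + 122)*(96 - 110) - 38)*(-270)) = √(15 + (19*(-14) - 38)*(-270)) = √(15 + (-266 - 38)*(-270)) = √(15 - 304*(-270)) = √(15 + 82080) = √82095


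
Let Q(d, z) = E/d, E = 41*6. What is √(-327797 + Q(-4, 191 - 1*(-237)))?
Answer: I*√1311434/2 ≈ 572.59*I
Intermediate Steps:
E = 246
Q(d, z) = 246/d
√(-327797 + Q(-4, 191 - 1*(-237))) = √(-327797 + 246/(-4)) = √(-327797 + 246*(-¼)) = √(-327797 - 123/2) = √(-655717/2) = I*√1311434/2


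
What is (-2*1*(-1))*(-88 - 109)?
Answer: -394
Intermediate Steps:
(-2*1*(-1))*(-88 - 109) = -2*(-1)*(-197) = 2*(-197) = -394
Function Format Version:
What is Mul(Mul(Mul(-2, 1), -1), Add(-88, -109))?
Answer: -394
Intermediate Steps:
Mul(Mul(Mul(-2, 1), -1), Add(-88, -109)) = Mul(Mul(-2, -1), -197) = Mul(2, -197) = -394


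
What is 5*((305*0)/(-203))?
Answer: 0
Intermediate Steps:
5*((305*0)/(-203)) = 5*(0*(-1/203)) = 5*0 = 0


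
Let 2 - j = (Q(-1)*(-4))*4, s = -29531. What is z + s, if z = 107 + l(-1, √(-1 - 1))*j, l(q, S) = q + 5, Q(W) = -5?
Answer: -29736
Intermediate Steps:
l(q, S) = 5 + q
j = -78 (j = 2 - (-5*(-4))*4 = 2 - 20*4 = 2 - 1*80 = 2 - 80 = -78)
z = -205 (z = 107 + (5 - 1)*(-78) = 107 + 4*(-78) = 107 - 312 = -205)
z + s = -205 - 29531 = -29736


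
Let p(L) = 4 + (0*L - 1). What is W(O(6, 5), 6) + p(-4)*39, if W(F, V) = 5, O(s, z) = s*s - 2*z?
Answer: 122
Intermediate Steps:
p(L) = 3 (p(L) = 4 + (0 - 1) = 4 - 1 = 3)
O(s, z) = s² - 2*z
W(O(6, 5), 6) + p(-4)*39 = 5 + 3*39 = 5 + 117 = 122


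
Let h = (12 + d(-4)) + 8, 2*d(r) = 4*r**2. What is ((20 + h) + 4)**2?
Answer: 5776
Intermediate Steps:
d(r) = 2*r**2 (d(r) = (4*r**2)/2 = 2*r**2)
h = 52 (h = (12 + 2*(-4)**2) + 8 = (12 + 2*16) + 8 = (12 + 32) + 8 = 44 + 8 = 52)
((20 + h) + 4)**2 = ((20 + 52) + 4)**2 = (72 + 4)**2 = 76**2 = 5776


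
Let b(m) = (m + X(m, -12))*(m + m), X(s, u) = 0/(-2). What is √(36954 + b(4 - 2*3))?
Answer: √36962 ≈ 192.26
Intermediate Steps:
X(s, u) = 0 (X(s, u) = 0*(-½) = 0)
b(m) = 2*m² (b(m) = (m + 0)*(m + m) = m*(2*m) = 2*m²)
√(36954 + b(4 - 2*3)) = √(36954 + 2*(4 - 2*3)²) = √(36954 + 2*(4 - 6)²) = √(36954 + 2*(-2)²) = √(36954 + 2*4) = √(36954 + 8) = √36962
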